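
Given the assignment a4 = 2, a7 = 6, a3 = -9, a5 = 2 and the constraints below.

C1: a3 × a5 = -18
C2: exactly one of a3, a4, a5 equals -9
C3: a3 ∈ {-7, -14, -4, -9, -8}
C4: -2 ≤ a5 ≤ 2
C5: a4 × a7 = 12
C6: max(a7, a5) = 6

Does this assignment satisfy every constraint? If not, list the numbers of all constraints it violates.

None — every constraint holds.

C1: a3 × a5 = -9 × 2 = -18 — satisfied.
C2: a3=-9, a4=2, a5=2; 1 of them equals -9 — satisfied.
C3: a3 = -9 is in {-7, -14, -4, -9, -8} — satisfied.
C4: a5 = 2 lies in [-2, 2] — satisfied.
C5: a4 × a7 = 2 × 6 = 12 — satisfied.
C6: max(6, 2) = 6 — satisfied.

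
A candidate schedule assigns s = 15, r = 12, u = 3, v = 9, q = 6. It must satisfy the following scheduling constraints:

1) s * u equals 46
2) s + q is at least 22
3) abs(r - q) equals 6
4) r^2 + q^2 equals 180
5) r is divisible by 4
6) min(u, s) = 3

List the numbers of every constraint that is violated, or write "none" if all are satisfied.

Constraints 1 and 2 do not hold.

1) s * u = 15 * 3 = 45, not 46  false
2) s + q = 15 + 6 = 21; 21 < 22, bound 22 not met  false
3) abs(12 - 6) = 6  true
4) r^2 + q^2 = 12^2 + 6^2 = 144 + 36 = 180  true
5) 12 / 4 = 3, so 4 divides 12  true
6) min(3, 15) = 3  true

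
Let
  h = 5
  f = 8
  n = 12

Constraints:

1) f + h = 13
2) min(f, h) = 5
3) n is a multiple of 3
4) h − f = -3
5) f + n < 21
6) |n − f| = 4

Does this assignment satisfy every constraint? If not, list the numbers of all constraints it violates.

1) f + h = 8 + 5 = 13  OK
2) min(8, 5) = 5  OK
3) 12 / 3 = 4, so 3 divides 12  OK
4) h − f = 5 − 8 = -3  OK
5) f + n = 8 + 12 = 20; 20 < 21  OK
6) |12 − 8| = 4  OK

No violations.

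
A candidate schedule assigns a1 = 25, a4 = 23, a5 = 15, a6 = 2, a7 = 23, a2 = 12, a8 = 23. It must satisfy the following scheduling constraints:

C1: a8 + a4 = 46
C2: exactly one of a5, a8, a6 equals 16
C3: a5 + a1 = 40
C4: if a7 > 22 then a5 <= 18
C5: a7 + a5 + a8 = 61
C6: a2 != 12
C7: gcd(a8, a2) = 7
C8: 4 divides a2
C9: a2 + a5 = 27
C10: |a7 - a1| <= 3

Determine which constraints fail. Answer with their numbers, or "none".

Violated: 2, 6, 7.

C1: a8 + a4 = 23 + 23 = 46  ✔
C2: a5=15, a8=23, a6=2; 0 of them equal 16, not exactly one  ✘
C3: a5 + a1 = 15 + 25 = 40  ✔
C4: a7 = 23 > 22, so we need a5 ≤ 18; a5 = 15 ≤ 18  ✔
C5: a7 + a5 + a8 = 23 + 15 + 23 = 61  ✔
C6: a2 = 12, but 12 is required to differ  ✘
C7: gcd(23, 12) = 1, not 7  ✘
C8: 12 / 4 = 3, so 4 divides 12  ✔
C9: a2 + a5 = 12 + 15 = 27  ✔
C10: |23 - 25| = 2; 2 ≤ 3  ✔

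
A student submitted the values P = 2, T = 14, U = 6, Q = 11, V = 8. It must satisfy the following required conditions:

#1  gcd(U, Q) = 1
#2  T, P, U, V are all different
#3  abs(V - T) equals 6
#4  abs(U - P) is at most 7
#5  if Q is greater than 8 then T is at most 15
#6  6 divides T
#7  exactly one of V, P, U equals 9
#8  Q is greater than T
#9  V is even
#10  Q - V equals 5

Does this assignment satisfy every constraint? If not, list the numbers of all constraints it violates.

Violated: 6, 7, 8, and 10.

#1 gcd(6, 11) = 1 — OK.
#2 values 14, 2, 6, 8 are pairwise distinct — OK.
#3 abs(8 - 14) = 6 — OK.
#4 abs(6 - 2) = 4; 4 ≤ 7 — OK.
#5 Q = 11 > 8, so we need T ≤ 15; T = 14 ≤ 15 — OK.
#6 14 = 6*2 + 2, so 6 does not divide 14 — violated.
#7 V=8, P=2, U=6; 0 of them equal 9, not exactly one — violated.
#8 Q = 11, T = 14; 11 ≤ 14 (want >) — violated.
#9 V = 8 is even — OK.
#10 Q - V = 11 - 8 = 3, not 5 — violated.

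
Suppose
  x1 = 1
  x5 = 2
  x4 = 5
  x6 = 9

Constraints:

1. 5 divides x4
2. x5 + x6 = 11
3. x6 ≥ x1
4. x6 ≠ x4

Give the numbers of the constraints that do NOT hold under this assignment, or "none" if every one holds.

1. 5 / 5 = 1, so 5 divides 5 — satisfied.
2. x5 + x6 = 2 + 9 = 11 — satisfied.
3. x6 = 9, x1 = 1; 9 ≥ 1 — satisfied.
4. x6 = 9, x4 = 5; distinct — satisfied.

The assignment satisfies every constraint.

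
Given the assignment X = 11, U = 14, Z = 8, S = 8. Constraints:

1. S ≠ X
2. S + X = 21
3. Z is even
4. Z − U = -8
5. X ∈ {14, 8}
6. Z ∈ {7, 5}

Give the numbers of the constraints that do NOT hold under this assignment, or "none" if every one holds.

1. S = 8, X = 11; distinct — holds.
2. S + X = 8 + 11 = 19, not 21 — does not hold.
3. Z = 8 is even — holds.
4. Z − U = 8 − 14 = -6, not -8 — does not hold.
5. X = 11 is not in {14, 8} — does not hold.
6. Z = 8 is not in {7, 5} — does not hold.

Constraints 2, 4, 5, and 6 do not hold.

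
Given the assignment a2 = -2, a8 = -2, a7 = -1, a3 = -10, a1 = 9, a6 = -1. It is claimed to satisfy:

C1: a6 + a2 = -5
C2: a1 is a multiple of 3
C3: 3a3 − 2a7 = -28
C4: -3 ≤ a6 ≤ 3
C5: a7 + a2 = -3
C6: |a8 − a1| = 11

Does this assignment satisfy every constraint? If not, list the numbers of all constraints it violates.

Constraint 1 is violated.

C1: a6 + a2 = -1 + (-2) = -3, not -5  ✘
C2: 9 / 3 = 3, so 3 divides 9  ✔
C3: 3a3 − 2a7 = 3(-10) − 2(-1) = -28  ✔
C4: a6 = -1 lies in [-3, 3]  ✔
C5: a7 + a2 = -1 + (-2) = -3  ✔
C6: |-2 − 9| = 11  ✔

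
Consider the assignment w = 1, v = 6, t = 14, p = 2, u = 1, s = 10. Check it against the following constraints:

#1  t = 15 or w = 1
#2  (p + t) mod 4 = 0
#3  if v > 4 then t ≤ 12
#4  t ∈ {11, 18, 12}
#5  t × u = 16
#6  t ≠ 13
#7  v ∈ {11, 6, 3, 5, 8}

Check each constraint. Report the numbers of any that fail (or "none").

#1 t = 14 ≠ 15, but w = 1 = 1 (second disjunct)  holds
#2 p + t = 16; 16 mod 4 = 0  holds
#3 v = 6 > 4, so we need t ≤ 12; but t = 14 > 12  fails
#4 t = 14 is not in {11, 18, 12}  fails
#5 t × u = 14 × 1 = 14, not 16  fails
#6 t = 14, and 14 ≠ 13  holds
#7 v = 6 is in {11, 6, 3, 5, 8}  holds

No — constraints 3, 4, and 5 are not satisfied.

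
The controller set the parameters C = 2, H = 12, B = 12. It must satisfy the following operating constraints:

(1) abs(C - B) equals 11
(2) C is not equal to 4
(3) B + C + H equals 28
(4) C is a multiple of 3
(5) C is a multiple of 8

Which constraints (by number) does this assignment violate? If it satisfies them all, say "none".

Violated: 1, 3, 4, 5.

(1) abs(2 - 12) = 10, not 11  ✗
(2) C = 2, and 2 ≠ 4  ✓
(3) B + C + H = 12 + 2 + 12 = 26, not 28  ✗
(4) 2 = 3*0 + 2, so 3 does not divide 2  ✗
(5) 2 = 8*0 + 2, so 8 does not divide 2  ✗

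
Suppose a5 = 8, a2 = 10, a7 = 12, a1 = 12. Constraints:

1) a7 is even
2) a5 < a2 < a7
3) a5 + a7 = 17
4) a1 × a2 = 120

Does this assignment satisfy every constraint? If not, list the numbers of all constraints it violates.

No — constraint 3 is not satisfied.

1) a7 = 12 is even  true
2) values 8 < 10 < 12  true
3) a5 + a7 = 8 + 12 = 20, not 17  false
4) a1 × a2 = 12 × 10 = 120  true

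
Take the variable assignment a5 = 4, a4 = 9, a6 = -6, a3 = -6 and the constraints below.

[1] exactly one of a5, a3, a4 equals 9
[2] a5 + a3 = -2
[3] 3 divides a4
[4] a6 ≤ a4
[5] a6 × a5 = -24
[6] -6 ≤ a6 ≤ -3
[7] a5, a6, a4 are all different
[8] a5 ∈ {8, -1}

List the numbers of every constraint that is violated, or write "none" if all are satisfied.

[1] a5=4, a3=-6, a4=9; 1 of them equals 9 — satisfied.
[2] a5 + a3 = 4 + (-6) = -2 — satisfied.
[3] 9 / 3 = 3, so 3 divides 9 — satisfied.
[4] a6 = -6, a4 = 9; -6 ≤ 9 — satisfied.
[5] a6 × a5 = -6 × 4 = -24 — satisfied.
[6] a6 = -6 lies in [-6, -3] — satisfied.
[7] values 4, -6, 9 are pairwise distinct — satisfied.
[8] a5 = 4 is not in {8, -1} — violated.

Constraint 8 is violated.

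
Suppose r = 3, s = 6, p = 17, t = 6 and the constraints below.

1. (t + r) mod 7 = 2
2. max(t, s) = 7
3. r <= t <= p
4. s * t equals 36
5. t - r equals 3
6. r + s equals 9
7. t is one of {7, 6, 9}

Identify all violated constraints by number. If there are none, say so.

1. t + r = 9; 9 mod 7 = 2 — holds.
2. max(6, 6) = 6, not 7 — fails.
3. values 3 <= 6 <= 17 — holds.
4. s * t = 6 * 6 = 36 — holds.
5. t - r = 6 - 3 = 3 — holds.
6. r + s = 3 + 6 = 9 — holds.
7. t = 6 is in {7, 6, 9} — holds.

The assignment fails constraint 2.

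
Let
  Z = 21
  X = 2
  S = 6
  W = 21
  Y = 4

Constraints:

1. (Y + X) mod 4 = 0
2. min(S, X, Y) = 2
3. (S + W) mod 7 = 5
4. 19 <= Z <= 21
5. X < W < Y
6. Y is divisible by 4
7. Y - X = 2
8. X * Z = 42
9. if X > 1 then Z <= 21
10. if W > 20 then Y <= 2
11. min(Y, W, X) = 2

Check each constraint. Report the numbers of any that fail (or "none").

1. Y + X = 6; 6 mod 4 = 2, not 0 — fails.
2. min(6, 2, 4) = 2 — holds.
3. S + W = 27; 27 mod 7 = 6, not 5 — fails.
4. Z = 21 lies in [19, 21] — holds.
5. values 2, 21, 4; W = 21 is not < Y = 4 — fails.
6. 4 / 4 = 1, so 4 divides 4 — holds.
7. Y - X = 4 - 2 = 2 — holds.
8. X * Z = 2 * 21 = 42 — holds.
9. X = 2 > 1, so we need Z ≤ 21; Z = 21 ≤ 21 — holds.
10. W = 21 > 20, so we need Y ≤ 2; but Y = 4 > 2 — fails.
11. min(4, 21, 2) = 2 — holds.

Constraints 1, 3, 5, and 10 are violated.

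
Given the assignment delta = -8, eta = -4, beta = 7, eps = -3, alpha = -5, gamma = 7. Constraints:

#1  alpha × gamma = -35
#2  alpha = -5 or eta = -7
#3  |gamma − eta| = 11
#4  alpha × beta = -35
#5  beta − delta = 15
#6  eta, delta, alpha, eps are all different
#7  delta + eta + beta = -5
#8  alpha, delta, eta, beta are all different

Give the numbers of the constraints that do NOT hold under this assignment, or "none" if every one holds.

#1 alpha × gamma = -5 × 7 = -35  yes
#2 alpha = -5 = -5 (first disjunct)  yes
#3 |7 − (-4)| = 11  yes
#4 alpha × beta = -5 × 7 = -35  yes
#5 beta − delta = 7 − (-8) = 15  yes
#6 values -4, -8, -5, -3 are pairwise distinct  yes
#7 delta + eta + beta = -8 + (-4) + 7 = -5  yes
#8 values -5, -8, -4, 7 are pairwise distinct  yes

Yes — all constraints hold.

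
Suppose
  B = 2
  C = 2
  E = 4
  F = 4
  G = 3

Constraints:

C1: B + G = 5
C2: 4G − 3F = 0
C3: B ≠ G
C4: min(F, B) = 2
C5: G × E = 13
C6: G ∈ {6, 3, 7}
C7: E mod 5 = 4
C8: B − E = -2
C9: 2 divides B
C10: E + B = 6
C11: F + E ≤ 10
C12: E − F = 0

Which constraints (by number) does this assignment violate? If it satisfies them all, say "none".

C1: B + G = 2 + 3 = 5 — holds.
C2: 4G − 3F = 4(3) − 3(4) = 0 — holds.
C3: B = 2, G = 3; distinct — holds.
C4: min(4, 2) = 2 — holds.
C5: G × E = 3 × 4 = 12, not 13 — fails.
C6: G = 3 is in {6, 3, 7} — holds.
C7: 4 mod 5 = 4 — holds.
C8: B − E = 2 − 4 = -2 — holds.
C9: 2 / 2 = 1, so 2 divides 2 — holds.
C10: E + B = 4 + 2 = 6 — holds.
C11: F + E = 4 + 4 = 8; 8 ≤ 10 — holds.
C12: E − F = 4 − 4 = 0 — holds.

Constraint 5 is violated.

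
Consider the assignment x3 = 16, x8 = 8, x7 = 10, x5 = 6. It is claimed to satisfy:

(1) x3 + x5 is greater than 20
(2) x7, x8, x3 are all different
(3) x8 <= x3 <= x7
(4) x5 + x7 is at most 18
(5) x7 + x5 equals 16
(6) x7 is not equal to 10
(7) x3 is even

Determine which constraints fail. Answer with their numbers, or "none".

Constraints 3 and 6 do not hold.

(1) x3 + x5 = 16 + 6 = 22; 22 > 20  ✔
(2) values 10, 8, 16 are pairwise distinct  ✔
(3) values 8, 16, 10; x3 = 16 is not <= x7 = 10  ✘
(4) x5 + x7 = 6 + 10 = 16; 16 ≤ 18  ✔
(5) x7 + x5 = 10 + 6 = 16  ✔
(6) x7 = 10, but 10 is required to differ  ✘
(7) x3 = 16 is even  ✔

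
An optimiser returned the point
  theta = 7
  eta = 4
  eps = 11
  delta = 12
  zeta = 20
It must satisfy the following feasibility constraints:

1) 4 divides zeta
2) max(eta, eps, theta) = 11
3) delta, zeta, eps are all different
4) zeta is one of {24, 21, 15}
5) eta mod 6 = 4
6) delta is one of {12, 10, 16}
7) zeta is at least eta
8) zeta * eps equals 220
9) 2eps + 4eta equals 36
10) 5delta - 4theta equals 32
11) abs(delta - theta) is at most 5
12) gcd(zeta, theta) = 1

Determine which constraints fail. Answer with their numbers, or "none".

Constraints 4, 9 do not hold.

1) 20 / 4 = 5, so 4 divides 20 — holds.
2) max(4, 11, 7) = 11 — holds.
3) values 12, 20, 11 are pairwise distinct — holds.
4) zeta = 20 is not in {24, 21, 15} — does not hold.
5) 4 mod 6 = 4 — holds.
6) delta = 12 is in {12, 10, 16} — holds.
7) zeta = 20, eta = 4; 20 ≥ 4 — holds.
8) zeta * eps = 20 * 11 = 220 — holds.
9) 2eps + 4eta = 2(11) + 4(4) = 38, not 36 — does not hold.
10) 5delta - 4theta = 5(12) - 4(7) = 32 — holds.
11) abs(12 - 7) = 5; 5 ≤ 5 — holds.
12) gcd(20, 7) = 1 — holds.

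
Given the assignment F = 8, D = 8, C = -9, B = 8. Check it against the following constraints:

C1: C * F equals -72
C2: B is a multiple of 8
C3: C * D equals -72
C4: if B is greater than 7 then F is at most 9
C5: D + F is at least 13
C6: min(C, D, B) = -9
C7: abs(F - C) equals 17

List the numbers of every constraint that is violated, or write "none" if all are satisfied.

None — every constraint holds.

C1: C * F = -9 * 8 = -72 — holds.
C2: 8 / 8 = 1, so 8 divides 8 — holds.
C3: C * D = -9 * 8 = -72 — holds.
C4: B = 8 > 7, so we need F ≤ 9; F = 8 ≤ 9 — holds.
C5: D + F = 8 + 8 = 16; 16 ≥ 13 — holds.
C6: min(-9, 8, 8) = -9 — holds.
C7: abs(8 - (-9)) = 17 — holds.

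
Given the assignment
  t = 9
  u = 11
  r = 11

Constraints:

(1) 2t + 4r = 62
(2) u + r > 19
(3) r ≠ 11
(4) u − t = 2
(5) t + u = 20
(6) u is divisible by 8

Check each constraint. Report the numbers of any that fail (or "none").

Constraints 3 and 6 do not hold.

(1) 2t + 4r = 2(9) + 4(11) = 62 — satisfied.
(2) u + r = 11 + 11 = 22; 22 > 19 — satisfied.
(3) r = 11, but 11 is required to differ — violated.
(4) u − t = 11 − 9 = 2 — satisfied.
(5) t + u = 9 + 11 = 20 — satisfied.
(6) 11 = 8×1 + 3, so 8 does not divide 11 — violated.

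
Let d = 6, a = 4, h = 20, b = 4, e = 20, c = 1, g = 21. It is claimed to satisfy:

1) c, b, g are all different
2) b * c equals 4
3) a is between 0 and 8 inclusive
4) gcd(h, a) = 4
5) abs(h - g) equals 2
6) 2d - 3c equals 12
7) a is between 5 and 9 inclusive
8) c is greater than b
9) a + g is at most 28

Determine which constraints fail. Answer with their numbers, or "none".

No — constraints 5, 6, 7, 8 are not satisfied.

1) values 1, 4, 21 are pairwise distinct — satisfied.
2) b * c = 4 * 1 = 4 — satisfied.
3) a = 4 lies in [0, 8] — satisfied.
4) gcd(20, 4) = 4 — satisfied.
5) abs(20 - 21) = 1, not 2 — violated.
6) 2d - 3c = 2(6) - 3(1) = 9, not 12 — violated.
7) a = 4 is outside [5, 9] — violated.
8) c = 1, b = 4; 1 ≤ 4 (want >) — violated.
9) a + g = 4 + 21 = 25; 25 ≤ 28 — satisfied.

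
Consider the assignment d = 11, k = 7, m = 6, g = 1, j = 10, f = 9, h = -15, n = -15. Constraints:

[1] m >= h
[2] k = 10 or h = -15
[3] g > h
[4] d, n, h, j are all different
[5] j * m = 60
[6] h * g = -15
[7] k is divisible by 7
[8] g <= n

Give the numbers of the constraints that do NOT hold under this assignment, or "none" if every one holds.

Constraints 4 and 8 are violated.

[1] m = 6, h = -15; 6 ≥ -15  ✓
[2] k = 7 ≠ 10, but h = -15 = -15 (second disjunct)  ✓
[3] g = 1, h = -15; 1 > -15  ✓
[4] n = h = -15, not all different  ✗
[5] j * m = 10 * 6 = 60  ✓
[6] h * g = -15 * 1 = -15  ✓
[7] 7 / 7 = 1, so 7 divides 7  ✓
[8] g = 1, n = -15; 1 > -15 (want ≤)  ✗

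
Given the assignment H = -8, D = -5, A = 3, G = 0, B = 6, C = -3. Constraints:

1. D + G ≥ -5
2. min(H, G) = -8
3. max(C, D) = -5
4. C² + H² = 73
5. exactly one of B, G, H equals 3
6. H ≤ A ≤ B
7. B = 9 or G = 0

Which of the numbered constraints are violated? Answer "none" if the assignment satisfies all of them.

1. D + G = -5 + 0 = -5; -5 ≥ -5 — holds.
2. min(-8, 0) = -8 — holds.
3. max(-3, -5) = -3, not -5 — does not hold.
4. C² + H² = (-3)² + (-8)² = 9 + 64 = 73 — holds.
5. B=6, G=0, H=-8; 0 of them equal 3, not exactly one — does not hold.
6. values -8 ≤ 3 ≤ 6 — holds.
7. B = 6 ≠ 9, but G = 0 = 0 (second disjunct) — holds.

Constraints 3 and 5 are violated.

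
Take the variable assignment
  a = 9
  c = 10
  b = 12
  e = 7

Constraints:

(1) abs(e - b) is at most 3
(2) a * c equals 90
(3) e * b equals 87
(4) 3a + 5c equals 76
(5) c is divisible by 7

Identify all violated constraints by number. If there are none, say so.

No — constraints 1, 3, 4, and 5 are not satisfied.

(1) abs(7 - 12) = 5; 5 > 3, exceeds bound 3  ✗
(2) a * c = 9 * 10 = 90  ✓
(3) e * b = 7 * 12 = 84, not 87  ✗
(4) 3a + 5c = 3(9) + 5(10) = 77, not 76  ✗
(5) 10 = 7*1 + 3, so 7 does not divide 10  ✗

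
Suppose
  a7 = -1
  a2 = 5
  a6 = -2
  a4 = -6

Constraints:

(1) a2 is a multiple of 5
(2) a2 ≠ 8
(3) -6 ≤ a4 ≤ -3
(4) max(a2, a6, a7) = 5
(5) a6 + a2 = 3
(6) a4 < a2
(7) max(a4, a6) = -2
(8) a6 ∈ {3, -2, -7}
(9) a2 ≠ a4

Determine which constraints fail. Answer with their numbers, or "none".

(1) 5 / 5 = 1, so 5 divides 5 — holds.
(2) a2 = 5, and 5 ≠ 8 — holds.
(3) a4 = -6 lies in [-6, -3] — holds.
(4) max(5, -2, -1) = 5 — holds.
(5) a6 + a2 = -2 + 5 = 3 — holds.
(6) a4 = -6, a2 = 5; -6 < 5 — holds.
(7) max(-6, -2) = -2 — holds.
(8) a6 = -2 is in {3, -2, -7} — holds.
(9) a2 = 5, a4 = -6; distinct — holds.

No violations.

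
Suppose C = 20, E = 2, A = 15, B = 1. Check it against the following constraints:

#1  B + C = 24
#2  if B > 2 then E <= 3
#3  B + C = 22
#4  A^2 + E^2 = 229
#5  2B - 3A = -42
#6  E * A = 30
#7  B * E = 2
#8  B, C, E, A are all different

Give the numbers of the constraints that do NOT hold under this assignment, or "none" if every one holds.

#1 B + C = 1 + 20 = 21, not 24  FAIL
#2 B = 1, not > 2; antecedent false, conditional vacuously true  OK
#3 B + C = 1 + 20 = 21, not 22  FAIL
#4 A^2 + E^2 = 15^2 + 2^2 = 225 + 4 = 229  OK
#5 2B - 3A = 2(1) - 3(15) = -43, not -42  FAIL
#6 E * A = 2 * 15 = 30  OK
#7 B * E = 1 * 2 = 2  OK
#8 values 1, 20, 2, 15 are pairwise distinct  OK

Constraints 1, 3, 5 do not hold.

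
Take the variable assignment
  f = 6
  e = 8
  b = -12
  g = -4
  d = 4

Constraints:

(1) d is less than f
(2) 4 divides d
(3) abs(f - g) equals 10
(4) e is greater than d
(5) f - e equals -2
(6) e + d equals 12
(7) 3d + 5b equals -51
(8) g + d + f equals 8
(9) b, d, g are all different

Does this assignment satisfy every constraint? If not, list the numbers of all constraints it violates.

Constraints 7, 8 do not hold.

(1) d = 4, f = 6; 4 < 6 — OK.
(2) 4 / 4 = 1, so 4 divides 4 — OK.
(3) abs(6 - (-4)) = 10 — OK.
(4) e = 8, d = 4; 8 > 4 — OK.
(5) f - e = 6 - 8 = -2 — OK.
(6) e + d = 8 + 4 = 12 — OK.
(7) 3d + 5b = 3(4) + 5(-12) = -48, not -51 — violated.
(8) g + d + f = -4 + 4 + 6 = 6, not 8 — violated.
(9) values -12, 4, -4 are pairwise distinct — OK.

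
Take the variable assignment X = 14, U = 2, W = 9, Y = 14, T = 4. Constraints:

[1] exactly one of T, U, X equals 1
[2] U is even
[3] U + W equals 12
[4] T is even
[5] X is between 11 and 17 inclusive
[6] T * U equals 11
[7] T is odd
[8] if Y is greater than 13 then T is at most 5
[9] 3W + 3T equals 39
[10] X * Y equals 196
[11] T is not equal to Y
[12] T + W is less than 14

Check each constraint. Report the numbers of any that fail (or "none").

Constraints 1, 3, 6, and 7 do not hold.

[1] T=4, U=2, X=14; 0 of them equal 1, not exactly one — fails.
[2] U = 2 is even — holds.
[3] U + W = 2 + 9 = 11, not 12 — fails.
[4] T = 4 is even — holds.
[5] X = 14 lies in [11, 17] — holds.
[6] T * U = 4 * 2 = 8, not 11 — fails.
[7] T = 4 is even — fails.
[8] Y = 14 > 13, so we need T ≤ 5; T = 4 ≤ 5 — holds.
[9] 3W + 3T = 3(9) + 3(4) = 39 — holds.
[10] X * Y = 14 * 14 = 196 — holds.
[11] T = 4, Y = 14; distinct — holds.
[12] T + W = 4 + 9 = 13; 13 < 14 — holds.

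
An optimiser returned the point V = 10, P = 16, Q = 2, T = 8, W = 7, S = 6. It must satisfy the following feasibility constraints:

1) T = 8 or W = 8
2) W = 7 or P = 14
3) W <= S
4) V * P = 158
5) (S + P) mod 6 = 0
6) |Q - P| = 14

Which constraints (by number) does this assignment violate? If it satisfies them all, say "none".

Constraints 3, 4, and 5 do not hold.

1) T = 8 = 8 (first disjunct)  ✓
2) W = 7 = 7 (first disjunct)  ✓
3) W = 7, S = 6; 7 > 6 (want ≤)  ✗
4) V * P = 10 * 16 = 160, not 158  ✗
5) S + P = 22; 22 mod 6 = 4, not 0  ✗
6) |2 - 16| = 14  ✓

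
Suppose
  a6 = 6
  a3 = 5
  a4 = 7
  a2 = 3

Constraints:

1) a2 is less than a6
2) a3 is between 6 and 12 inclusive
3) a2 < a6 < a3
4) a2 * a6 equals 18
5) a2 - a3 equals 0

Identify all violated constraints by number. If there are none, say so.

1) a2 = 3, a6 = 6; 3 < 6  yes
2) a3 = 5 is outside [6, 12]  no
3) values 3, 6, 5; a6 = 6 is not < a3 = 5  no
4) a2 * a6 = 3 * 6 = 18  yes
5) a2 - a3 = 3 - 5 = -2, not 0  no

Constraints 2, 3, 5 do not hold.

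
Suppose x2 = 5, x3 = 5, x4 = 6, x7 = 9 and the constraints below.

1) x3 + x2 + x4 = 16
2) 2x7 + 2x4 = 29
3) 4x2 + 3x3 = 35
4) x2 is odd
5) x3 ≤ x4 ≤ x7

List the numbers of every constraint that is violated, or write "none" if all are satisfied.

1) x3 + x2 + x4 = 5 + 5 + 6 = 16  ✓
2) 2x7 + 2x4 = 2(9) + 2(6) = 30, not 29  ✗
3) 4x2 + 3x3 = 4(5) + 3(5) = 35  ✓
4) x2 = 5 is odd  ✓
5) values 5 ≤ 6 ≤ 9  ✓

No — constraint 2 is not satisfied.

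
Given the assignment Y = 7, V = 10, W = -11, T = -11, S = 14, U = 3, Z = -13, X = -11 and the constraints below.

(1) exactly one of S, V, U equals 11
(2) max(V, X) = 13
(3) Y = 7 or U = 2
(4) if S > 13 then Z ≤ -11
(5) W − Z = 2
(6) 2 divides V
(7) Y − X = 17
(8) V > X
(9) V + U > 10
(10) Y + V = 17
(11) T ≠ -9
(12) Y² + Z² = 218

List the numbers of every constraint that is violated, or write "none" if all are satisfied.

Constraints 1, 2, 7 do not hold.

(1) S=14, V=10, U=3; 0 of them equal 11, not exactly one — does not hold.
(2) max(10, -11) = 10, not 13 — does not hold.
(3) Y = 7 = 7 (first disjunct) — holds.
(4) S = 14 > 13, so we need Z ≤ -11; Z = -13 ≤ -11 — holds.
(5) W − Z = -11 − (-13) = 2 — holds.
(6) 10 / 2 = 5, so 2 divides 10 — holds.
(7) Y − X = 7 − (-11) = 18, not 17 — does not hold.
(8) V = 10, X = -11; 10 > -11 — holds.
(9) V + U = 10 + 3 = 13; 13 > 10 — holds.
(10) Y + V = 7 + 10 = 17 — holds.
(11) T = -11, and -11 ≠ -9 — holds.
(12) Y² + Z² = 7² + (-13)² = 49 + 169 = 218 — holds.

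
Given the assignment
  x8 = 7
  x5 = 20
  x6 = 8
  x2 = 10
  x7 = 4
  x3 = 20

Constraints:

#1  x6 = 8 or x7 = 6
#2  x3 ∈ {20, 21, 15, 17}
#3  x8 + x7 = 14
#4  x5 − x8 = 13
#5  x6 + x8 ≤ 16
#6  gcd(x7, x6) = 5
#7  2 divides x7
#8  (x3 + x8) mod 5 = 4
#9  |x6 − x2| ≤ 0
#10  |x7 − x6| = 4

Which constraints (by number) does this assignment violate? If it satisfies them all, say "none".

#1 x6 = 8 = 8 (first disjunct) — holds.
#2 x3 = 20 is in {20, 21, 15, 17} — holds.
#3 x8 + x7 = 7 + 4 = 11, not 14 — fails.
#4 x5 − x8 = 20 − 7 = 13 — holds.
#5 x6 + x8 = 8 + 7 = 15; 15 ≤ 16 — holds.
#6 gcd(4, 8) = 4, not 5 — fails.
#7 4 / 2 = 2, so 2 divides 4 — holds.
#8 x3 + x8 = 27; 27 mod 5 = 2, not 4 — fails.
#9 |8 − 10| = 2; 2 > 0, exceeds bound 0 — fails.
#10 |4 − 8| = 4 — holds.

No — constraints 3, 6, 8, and 9 are not satisfied.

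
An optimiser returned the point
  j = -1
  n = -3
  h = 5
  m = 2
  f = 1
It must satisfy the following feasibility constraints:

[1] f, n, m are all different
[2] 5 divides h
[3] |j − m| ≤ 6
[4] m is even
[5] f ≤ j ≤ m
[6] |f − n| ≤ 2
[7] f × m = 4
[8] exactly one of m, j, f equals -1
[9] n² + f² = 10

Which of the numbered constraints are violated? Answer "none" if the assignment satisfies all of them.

The assignment fails constraints 5, 6, 7.

[1] values 1, -3, 2 are pairwise distinct  true
[2] 5 / 5 = 1, so 5 divides 5  true
[3] |-1 − 2| = 3; 3 ≤ 6  true
[4] m = 2 is even  true
[5] values 1, -1, 2; f = 1 is not ≤ j = -1  false
[6] |1 − (-3)| = 4; 4 > 2, exceeds bound 2  false
[7] f × m = 1 × 2 = 2, not 4  false
[8] m=2, j=-1, f=1; 1 of them equals -1  true
[9] n² + f² = (-3)² + 1² = 9 + 1 = 10  true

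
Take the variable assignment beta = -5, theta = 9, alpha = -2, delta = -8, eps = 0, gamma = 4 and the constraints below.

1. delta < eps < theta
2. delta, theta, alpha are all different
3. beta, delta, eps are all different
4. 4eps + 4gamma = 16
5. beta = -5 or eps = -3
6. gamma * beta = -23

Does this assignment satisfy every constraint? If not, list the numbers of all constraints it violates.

1. values -8 < 0 < 9 — holds.
2. values -8, 9, -2 are pairwise distinct — holds.
3. values -5, -8, 0 are pairwise distinct — holds.
4. 4eps + 4gamma = 4(0) + 4(4) = 16 — holds.
5. beta = -5 = -5 (first disjunct) — holds.
6. gamma * beta = 4 * (-5) = -20, not -23 — does not hold.

No — constraint 6 is not satisfied.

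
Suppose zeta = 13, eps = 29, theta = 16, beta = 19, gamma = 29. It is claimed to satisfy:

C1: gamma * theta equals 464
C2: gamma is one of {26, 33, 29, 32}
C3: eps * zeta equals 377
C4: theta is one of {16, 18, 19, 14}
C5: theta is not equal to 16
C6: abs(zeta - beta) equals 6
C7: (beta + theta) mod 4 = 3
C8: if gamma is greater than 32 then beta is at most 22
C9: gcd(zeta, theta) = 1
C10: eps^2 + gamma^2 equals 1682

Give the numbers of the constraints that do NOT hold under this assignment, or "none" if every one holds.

No — constraint 5 is not satisfied.

C1: gamma * theta = 29 * 16 = 464  yes
C2: gamma = 29 is in {26, 33, 29, 32}  yes
C3: eps * zeta = 29 * 13 = 377  yes
C4: theta = 16 is in {16, 18, 19, 14}  yes
C5: theta = 16, but 16 is required to differ  no
C6: abs(13 - 19) = 6  yes
C7: beta + theta = 35; 35 mod 4 = 3  yes
C8: gamma = 29, not > 32; antecedent false, conditional vacuously true  yes
C9: gcd(13, 16) = 1  yes
C10: eps^2 + gamma^2 = 29^2 + 29^2 = 841 + 841 = 1682  yes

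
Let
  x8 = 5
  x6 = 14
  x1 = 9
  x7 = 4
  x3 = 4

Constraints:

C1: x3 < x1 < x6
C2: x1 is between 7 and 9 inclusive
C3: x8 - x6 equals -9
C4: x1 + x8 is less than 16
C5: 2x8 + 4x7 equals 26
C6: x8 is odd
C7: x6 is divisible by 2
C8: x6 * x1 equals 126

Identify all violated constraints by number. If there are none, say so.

C1: values 4 < 9 < 14  yes
C2: x1 = 9 lies in [7, 9]  yes
C3: x8 - x6 = 5 - 14 = -9  yes
C4: x1 + x8 = 9 + 5 = 14; 14 < 16  yes
C5: 2x8 + 4x7 = 2(5) + 4(4) = 26  yes
C6: x8 = 5 is odd  yes
C7: 14 / 2 = 7, so 2 divides 14  yes
C8: x6 * x1 = 14 * 9 = 126  yes

All constraints are satisfied.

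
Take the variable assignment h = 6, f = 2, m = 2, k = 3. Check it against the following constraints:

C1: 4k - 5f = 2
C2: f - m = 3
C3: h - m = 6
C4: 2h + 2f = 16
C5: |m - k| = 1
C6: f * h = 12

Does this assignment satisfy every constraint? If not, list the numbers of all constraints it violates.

The assignment fails constraints 2, 3.

C1: 4k - 5f = 4(3) - 5(2) = 2 — holds.
C2: f - m = 2 - 2 = 0, not 3 — does not hold.
C3: h - m = 6 - 2 = 4, not 6 — does not hold.
C4: 2h + 2f = 2(6) + 2(2) = 16 — holds.
C5: |2 - 3| = 1 — holds.
C6: f * h = 2 * 6 = 12 — holds.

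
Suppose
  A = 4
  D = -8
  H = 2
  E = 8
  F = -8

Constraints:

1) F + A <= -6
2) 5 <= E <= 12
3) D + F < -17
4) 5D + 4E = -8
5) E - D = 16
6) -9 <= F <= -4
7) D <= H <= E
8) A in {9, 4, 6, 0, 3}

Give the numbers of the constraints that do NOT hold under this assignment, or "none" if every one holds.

1) F + A = -8 + 4 = -4; -4 > -6, bound -6 not met — violated.
2) E = 8 lies in [5, 12] — satisfied.
3) D + F = -8 + (-8) = -16; -16 ≥ -17, bound -17 not met — violated.
4) 5D + 4E = 5(-8) + 4(8) = -8 — satisfied.
5) E - D = 8 - (-8) = 16 — satisfied.
6) F = -8 lies in [-9, -4] — satisfied.
7) values -8 <= 2 <= 8 — satisfied.
8) A = 4 is in {9, 4, 6, 0, 3} — satisfied.

Constraints 1 and 3 do not hold.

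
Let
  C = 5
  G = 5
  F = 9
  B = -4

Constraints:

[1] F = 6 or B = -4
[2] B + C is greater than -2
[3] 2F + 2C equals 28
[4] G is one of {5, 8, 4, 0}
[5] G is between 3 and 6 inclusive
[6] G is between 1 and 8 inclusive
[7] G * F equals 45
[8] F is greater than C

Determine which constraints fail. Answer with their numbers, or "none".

[1] F = 9 ≠ 6, but B = -4 = -4 (second disjunct)  ✔
[2] B + C = -4 + 5 = 1; 1 > -2  ✔
[3] 2F + 2C = 2(9) + 2(5) = 28  ✔
[4] G = 5 is in {5, 8, 4, 0}  ✔
[5] G = 5 lies in [3, 6]  ✔
[6] G = 5 lies in [1, 8]  ✔
[7] G * F = 5 * 9 = 45  ✔
[8] F = 9, C = 5; 9 > 5  ✔

None — every constraint holds.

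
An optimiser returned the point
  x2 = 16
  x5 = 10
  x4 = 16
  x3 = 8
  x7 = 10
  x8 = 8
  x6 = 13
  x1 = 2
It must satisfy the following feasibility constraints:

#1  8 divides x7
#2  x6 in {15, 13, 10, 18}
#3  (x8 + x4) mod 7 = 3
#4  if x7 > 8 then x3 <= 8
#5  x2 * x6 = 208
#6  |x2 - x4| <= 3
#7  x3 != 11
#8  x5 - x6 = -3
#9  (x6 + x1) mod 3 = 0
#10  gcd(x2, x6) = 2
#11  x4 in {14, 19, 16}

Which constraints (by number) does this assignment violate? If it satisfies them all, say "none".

#1 10 = 8*1 + 2, so 8 does not divide 10 — violated.
#2 x6 = 13 is in {15, 13, 10, 18} — satisfied.
#3 x8 + x4 = 24; 24 mod 7 = 3 — satisfied.
#4 x7 = 10 > 8, so we need x3 ≤ 8; x3 = 8 ≤ 8 — satisfied.
#5 x2 * x6 = 16 * 13 = 208 — satisfied.
#6 |16 - 16| = 0; 0 ≤ 3 — satisfied.
#7 x3 = 8, and 8 ≠ 11 — satisfied.
#8 x5 - x6 = 10 - 13 = -3 — satisfied.
#9 x6 + x1 = 15; 15 mod 3 = 0 — satisfied.
#10 gcd(16, 13) = 1, not 2 — violated.
#11 x4 = 16 is in {14, 19, 16} — satisfied.

The assignment fails constraints 1, 10.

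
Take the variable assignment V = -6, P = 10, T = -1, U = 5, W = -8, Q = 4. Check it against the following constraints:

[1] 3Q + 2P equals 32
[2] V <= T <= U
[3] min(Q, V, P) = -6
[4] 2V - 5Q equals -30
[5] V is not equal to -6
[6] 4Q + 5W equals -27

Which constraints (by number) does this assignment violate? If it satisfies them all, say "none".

Violated: 4, 5, 6.

[1] 3Q + 2P = 3(4) + 2(10) = 32  ✔
[2] values -6 <= -1 <= 5  ✔
[3] min(4, -6, 10) = -6  ✔
[4] 2V - 5Q = 2(-6) - 5(4) = -32, not -30  ✘
[5] V = -6, but -6 is required to differ  ✘
[6] 4Q + 5W = 4(4) + 5(-8) = -24, not -27  ✘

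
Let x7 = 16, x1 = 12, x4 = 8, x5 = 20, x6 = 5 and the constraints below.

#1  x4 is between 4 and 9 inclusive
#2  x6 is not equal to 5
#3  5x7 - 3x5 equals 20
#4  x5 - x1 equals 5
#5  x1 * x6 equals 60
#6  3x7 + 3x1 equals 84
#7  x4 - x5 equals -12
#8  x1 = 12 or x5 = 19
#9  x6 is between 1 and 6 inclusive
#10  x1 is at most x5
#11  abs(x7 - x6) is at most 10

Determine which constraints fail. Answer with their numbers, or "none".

#1 x4 = 8 lies in [4, 9]  yes
#2 x6 = 5, but 5 is required to differ  no
#3 5x7 - 3x5 = 5(16) - 3(20) = 20  yes
#4 x5 - x1 = 20 - 12 = 8, not 5  no
#5 x1 * x6 = 12 * 5 = 60  yes
#6 3x7 + 3x1 = 3(16) + 3(12) = 84  yes
#7 x4 - x5 = 8 - 20 = -12  yes
#8 x1 = 12 = 12 (first disjunct)  yes
#9 x6 = 5 lies in [1, 6]  yes
#10 x1 = 12, x5 = 20; 12 ≤ 20  yes
#11 abs(16 - 5) = 11; 11 > 10, exceeds bound 10  no

Constraints 2, 4, 11 are violated.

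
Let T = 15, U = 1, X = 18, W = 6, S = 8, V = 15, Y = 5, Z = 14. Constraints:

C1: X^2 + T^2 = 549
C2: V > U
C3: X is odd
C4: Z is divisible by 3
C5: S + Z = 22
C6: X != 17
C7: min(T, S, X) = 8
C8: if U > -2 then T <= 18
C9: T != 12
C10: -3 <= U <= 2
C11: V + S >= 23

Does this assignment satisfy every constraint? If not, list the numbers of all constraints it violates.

Constraints 3, 4 are violated.

C1: X^2 + T^2 = 18^2 + 15^2 = 324 + 225 = 549 — holds.
C2: V = 15, U = 1; 15 > 1 — holds.
C3: X = 18 is even — does not hold.
C4: 14 = 3*4 + 2, so 3 does not divide 14 — does not hold.
C5: S + Z = 8 + 14 = 22 — holds.
C6: X = 18, and 18 ≠ 17 — holds.
C7: min(15, 8, 18) = 8 — holds.
C8: U = 1 > -2, so we need T ≤ 18; T = 15 ≤ 18 — holds.
C9: T = 15, and 15 ≠ 12 — holds.
C10: U = 1 lies in [-3, 2] — holds.
C11: V + S = 15 + 8 = 23; 23 ≥ 23 — holds.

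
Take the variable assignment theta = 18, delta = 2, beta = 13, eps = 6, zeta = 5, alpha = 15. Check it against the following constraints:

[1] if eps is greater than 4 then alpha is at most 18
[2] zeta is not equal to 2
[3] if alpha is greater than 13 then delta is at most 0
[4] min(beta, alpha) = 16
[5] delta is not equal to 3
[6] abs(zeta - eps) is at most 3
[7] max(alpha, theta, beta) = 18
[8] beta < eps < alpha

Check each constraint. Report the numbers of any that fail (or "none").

The assignment fails constraints 3, 4, 8.

[1] eps = 6 > 4, so we need alpha ≤ 18; alpha = 15 ≤ 18  yes
[2] zeta = 5, and 5 ≠ 2  yes
[3] alpha = 15 > 13, so we need delta ≤ 0; but delta = 2 > 0  no
[4] min(13, 15) = 13, not 16  no
[5] delta = 2, and 2 ≠ 3  yes
[6] abs(5 - 6) = 1; 1 ≤ 3  yes
[7] max(15, 18, 13) = 18  yes
[8] values 13, 6, 15; beta = 13 is not < eps = 6  no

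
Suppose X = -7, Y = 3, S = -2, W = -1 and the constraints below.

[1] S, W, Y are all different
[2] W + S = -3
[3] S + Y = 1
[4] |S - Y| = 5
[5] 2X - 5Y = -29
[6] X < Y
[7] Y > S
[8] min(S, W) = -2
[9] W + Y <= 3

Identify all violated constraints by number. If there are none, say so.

None — every constraint holds.

[1] values -2, -1, 3 are pairwise distinct  true
[2] W + S = -1 + (-2) = -3  true
[3] S + Y = -2 + 3 = 1  true
[4] |-2 - 3| = 5  true
[5] 2X - 5Y = 2(-7) - 5(3) = -29  true
[6] X = -7, Y = 3; -7 < 3  true
[7] Y = 3, S = -2; 3 > -2  true
[8] min(-2, -1) = -2  true
[9] W + Y = -1 + 3 = 2; 2 ≤ 3  true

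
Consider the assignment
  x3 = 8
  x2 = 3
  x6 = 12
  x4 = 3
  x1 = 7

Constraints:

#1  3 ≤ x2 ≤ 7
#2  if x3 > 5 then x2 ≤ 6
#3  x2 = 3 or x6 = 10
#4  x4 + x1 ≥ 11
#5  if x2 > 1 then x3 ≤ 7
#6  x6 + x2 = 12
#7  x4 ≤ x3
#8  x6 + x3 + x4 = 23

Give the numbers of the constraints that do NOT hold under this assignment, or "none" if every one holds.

The assignment fails constraints 4, 5, 6.

#1 x2 = 3 lies in [3, 7] — satisfied.
#2 x3 = 8 > 5, so we need x2 ≤ 6; x2 = 3 ≤ 6 — satisfied.
#3 x2 = 3 = 3 (first disjunct) — satisfied.
#4 x4 + x1 = 3 + 7 = 10; 10 < 11, bound 11 not met — violated.
#5 x2 = 3 > 1, so we need x3 ≤ 7; but x3 = 8 > 7 — violated.
#6 x6 + x2 = 12 + 3 = 15, not 12 — violated.
#7 x4 = 3, x3 = 8; 3 ≤ 8 — satisfied.
#8 x6 + x3 + x4 = 12 + 8 + 3 = 23 — satisfied.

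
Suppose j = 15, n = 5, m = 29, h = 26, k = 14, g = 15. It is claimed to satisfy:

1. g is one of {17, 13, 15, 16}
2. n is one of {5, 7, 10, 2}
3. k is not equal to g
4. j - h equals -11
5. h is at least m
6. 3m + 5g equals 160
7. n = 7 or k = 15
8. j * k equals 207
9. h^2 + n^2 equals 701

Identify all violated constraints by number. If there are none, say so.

No — constraints 5, 6, 7, 8 are not satisfied.

1. g = 15 is in {17, 13, 15, 16}  yes
2. n = 5 is in {5, 7, 10, 2}  yes
3. k = 14, g = 15; distinct  yes
4. j - h = 15 - 26 = -11  yes
5. h = 26, m = 29; 26 < 29 (want ≥)  no
6. 3m + 5g = 3(29) + 5(15) = 162, not 160  no
7. n = 5 ≠ 7 and k = 14 ≠ 15; both disjuncts false  no
8. j * k = 15 * 14 = 210, not 207  no
9. h^2 + n^2 = 26^2 + 5^2 = 676 + 25 = 701  yes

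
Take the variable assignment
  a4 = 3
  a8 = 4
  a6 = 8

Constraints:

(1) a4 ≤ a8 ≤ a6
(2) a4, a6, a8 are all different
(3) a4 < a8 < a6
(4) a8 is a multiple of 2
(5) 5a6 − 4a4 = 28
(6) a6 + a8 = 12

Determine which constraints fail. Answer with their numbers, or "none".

(1) values 3 ≤ 4 ≤ 8  OK
(2) values 3, 8, 4 are pairwise distinct  OK
(3) values 3 < 4 < 8  OK
(4) 4 / 2 = 2, so 2 divides 4  OK
(5) 5a6 − 4a4 = 5(8) − 4(3) = 28  OK
(6) a6 + a8 = 8 + 4 = 12  OK

None — every constraint holds.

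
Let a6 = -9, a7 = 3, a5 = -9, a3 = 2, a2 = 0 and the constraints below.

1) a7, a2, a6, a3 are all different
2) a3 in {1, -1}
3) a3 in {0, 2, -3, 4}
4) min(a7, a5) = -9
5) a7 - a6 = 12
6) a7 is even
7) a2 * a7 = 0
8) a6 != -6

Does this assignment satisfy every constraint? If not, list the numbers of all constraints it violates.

1) values 3, 0, -9, 2 are pairwise distinct — OK.
2) a3 = 2 is not in {1, -1} — violated.
3) a3 = 2 is in {0, 2, -3, 4} — OK.
4) min(3, -9) = -9 — OK.
5) a7 - a6 = 3 - (-9) = 12 — OK.
6) a7 = 3 is odd — violated.
7) a2 * a7 = 0 * 3 = 0 — OK.
8) a6 = -9, and -9 ≠ -6 — OK.

The assignment fails constraints 2 and 6.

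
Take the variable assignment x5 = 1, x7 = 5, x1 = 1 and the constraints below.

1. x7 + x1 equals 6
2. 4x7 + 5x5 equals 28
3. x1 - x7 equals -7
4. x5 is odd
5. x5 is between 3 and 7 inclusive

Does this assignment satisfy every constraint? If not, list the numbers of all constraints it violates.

1. x7 + x1 = 5 + 1 = 6 — holds.
2. 4x7 + 5x5 = 4(5) + 5(1) = 25, not 28 — fails.
3. x1 - x7 = 1 - 5 = -4, not -7 — fails.
4. x5 = 1 is odd — holds.
5. x5 = 1 is outside [3, 7] — fails.

Constraints 2, 3, 5 do not hold.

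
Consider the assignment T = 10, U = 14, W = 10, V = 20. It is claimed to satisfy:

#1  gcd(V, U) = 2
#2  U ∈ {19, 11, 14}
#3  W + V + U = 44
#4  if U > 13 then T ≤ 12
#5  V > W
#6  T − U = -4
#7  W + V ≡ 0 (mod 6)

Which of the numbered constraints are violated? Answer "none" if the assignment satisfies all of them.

None — every constraint holds.

#1 gcd(20, 14) = 2 — holds.
#2 U = 14 is in {19, 11, 14} — holds.
#3 W + V + U = 10 + 20 + 14 = 44 — holds.
#4 U = 14 > 13, so we need T ≤ 12; T = 10 ≤ 12 — holds.
#5 V = 20, W = 10; 20 > 10 — holds.
#6 T − U = 10 − 14 = -4 — holds.
#7 W + V = 30; 30 mod 6 = 0 — holds.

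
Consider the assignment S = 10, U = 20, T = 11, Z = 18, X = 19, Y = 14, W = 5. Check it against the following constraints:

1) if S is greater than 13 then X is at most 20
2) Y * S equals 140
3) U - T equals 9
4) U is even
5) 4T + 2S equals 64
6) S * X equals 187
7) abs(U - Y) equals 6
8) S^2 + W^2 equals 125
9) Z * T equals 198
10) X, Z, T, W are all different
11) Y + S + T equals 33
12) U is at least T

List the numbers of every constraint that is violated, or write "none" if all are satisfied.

1) S = 10, not > 13; antecedent false, conditional vacuously true — holds.
2) Y * S = 14 * 10 = 140 — holds.
3) U - T = 20 - 11 = 9 — holds.
4) U = 20 is even — holds.
5) 4T + 2S = 4(11) + 2(10) = 64 — holds.
6) S * X = 10 * 19 = 190, not 187 — fails.
7) abs(20 - 14) = 6 — holds.
8) S^2 + W^2 = 10^2 + 5^2 = 100 + 25 = 125 — holds.
9) Z * T = 18 * 11 = 198 — holds.
10) values 19, 18, 11, 5 are pairwise distinct — holds.
11) Y + S + T = 14 + 10 + 11 = 35, not 33 — fails.
12) U = 20, T = 11; 20 ≥ 11 — holds.

The assignment fails constraints 6 and 11.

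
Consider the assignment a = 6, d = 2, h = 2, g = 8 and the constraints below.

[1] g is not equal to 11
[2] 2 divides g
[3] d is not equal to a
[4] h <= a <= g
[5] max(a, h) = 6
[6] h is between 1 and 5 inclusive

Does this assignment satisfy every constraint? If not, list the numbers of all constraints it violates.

None — every constraint holds.

[1] g = 8, and 8 ≠ 11  holds
[2] 8 / 2 = 4, so 2 divides 8  holds
[3] d = 2, a = 6; distinct  holds
[4] values 2 <= 6 <= 8  holds
[5] max(6, 2) = 6  holds
[6] h = 2 lies in [1, 5]  holds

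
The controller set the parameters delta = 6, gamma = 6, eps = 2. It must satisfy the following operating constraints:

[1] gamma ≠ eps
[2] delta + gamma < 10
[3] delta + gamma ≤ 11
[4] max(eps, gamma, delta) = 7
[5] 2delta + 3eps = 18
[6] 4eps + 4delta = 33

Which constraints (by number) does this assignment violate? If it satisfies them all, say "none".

[1] gamma = 6, eps = 2; distinct — holds.
[2] delta + gamma = 6 + 6 = 12; 12 ≥ 10, bound 10 not met — fails.
[3] delta + gamma = 6 + 6 = 12; 12 > 11, bound 11 not met — fails.
[4] max(2, 6, 6) = 6, not 7 — fails.
[5] 2delta + 3eps = 2(6) + 3(2) = 18 — holds.
[6] 4eps + 4delta = 4(2) + 4(6) = 32, not 33 — fails.

Constraints 2, 3, 4, 6 are violated.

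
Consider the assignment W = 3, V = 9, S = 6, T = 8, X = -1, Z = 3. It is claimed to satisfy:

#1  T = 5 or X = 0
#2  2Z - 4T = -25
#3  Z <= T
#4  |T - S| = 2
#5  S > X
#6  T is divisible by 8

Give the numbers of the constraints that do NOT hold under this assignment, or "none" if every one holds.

#1 T = 8 ≠ 5 and X = -1 ≠ 0; both disjuncts false — violated.
#2 2Z - 4T = 2(3) - 4(8) = -26, not -25 — violated.
#3 Z = 3, T = 8; 3 ≤ 8 — satisfied.
#4 |8 - 6| = 2 — satisfied.
#5 S = 6, X = -1; 6 > -1 — satisfied.
#6 8 / 8 = 1, so 8 divides 8 — satisfied.

Constraints 1 and 2 do not hold.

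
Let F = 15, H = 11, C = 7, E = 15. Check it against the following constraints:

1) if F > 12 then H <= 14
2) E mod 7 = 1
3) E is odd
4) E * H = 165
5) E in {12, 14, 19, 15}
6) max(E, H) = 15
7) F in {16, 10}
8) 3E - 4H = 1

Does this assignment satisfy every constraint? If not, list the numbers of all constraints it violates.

1) F = 15 > 12, so we need H ≤ 14; H = 11 ≤ 14 — holds.
2) 15 mod 7 = 1 — holds.
3) E = 15 is odd — holds.
4) E * H = 15 * 11 = 165 — holds.
5) E = 15 is in {12, 14, 19, 15} — holds.
6) max(15, 11) = 15 — holds.
7) F = 15 is not in {16, 10} — does not hold.
8) 3E - 4H = 3(15) - 4(11) = 1 — holds.

Violated: 7.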